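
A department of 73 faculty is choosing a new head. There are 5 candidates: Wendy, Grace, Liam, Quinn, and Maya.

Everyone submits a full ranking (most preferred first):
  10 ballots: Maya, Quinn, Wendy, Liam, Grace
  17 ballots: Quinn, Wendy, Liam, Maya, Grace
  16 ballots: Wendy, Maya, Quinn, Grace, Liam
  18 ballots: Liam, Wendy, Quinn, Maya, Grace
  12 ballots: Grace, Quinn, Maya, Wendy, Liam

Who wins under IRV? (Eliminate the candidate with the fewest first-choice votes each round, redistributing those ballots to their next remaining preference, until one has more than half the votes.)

Quinn

Round 1: Wendy 16, Grace 12, Liam 18, Quinn 17, Maya 10. Maya eliminated.
Round 2: Wendy 16, Grace 12, Liam 18, Quinn 27. Grace eliminated.
Round 3: Wendy 16, Liam 18, Quinn 39. Quinn has a majority (≥37).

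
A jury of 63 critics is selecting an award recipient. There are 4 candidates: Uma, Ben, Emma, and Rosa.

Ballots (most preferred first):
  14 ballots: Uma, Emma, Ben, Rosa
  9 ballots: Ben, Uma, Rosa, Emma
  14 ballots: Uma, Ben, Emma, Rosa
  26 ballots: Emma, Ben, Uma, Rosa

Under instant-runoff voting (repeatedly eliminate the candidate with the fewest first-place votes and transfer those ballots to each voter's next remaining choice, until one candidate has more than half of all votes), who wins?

Uma

Round 1: Uma 28, Ben 9, Emma 26, Rosa 0. Rosa eliminated.
Round 2: Uma 28, Ben 9, Emma 26. Ben eliminated.
Round 3: Uma 37, Emma 26. Uma has a majority (≥32).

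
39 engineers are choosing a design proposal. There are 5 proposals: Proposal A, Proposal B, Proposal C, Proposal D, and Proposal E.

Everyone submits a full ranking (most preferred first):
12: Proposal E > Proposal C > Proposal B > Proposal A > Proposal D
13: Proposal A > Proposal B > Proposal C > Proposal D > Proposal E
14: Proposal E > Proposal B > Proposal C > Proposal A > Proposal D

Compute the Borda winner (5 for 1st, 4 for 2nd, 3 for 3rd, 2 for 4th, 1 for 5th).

Proposal B

Proposal A: 12×2 + 13×5 + 14×2 = 117
Proposal B: 12×3 + 13×4 + 14×4 = 144
Proposal C: 12×4 + 13×3 + 14×3 = 129
Proposal D: 12×1 + 13×2 + 14×1 = 52
Proposal E: 12×5 + 13×1 + 14×5 = 143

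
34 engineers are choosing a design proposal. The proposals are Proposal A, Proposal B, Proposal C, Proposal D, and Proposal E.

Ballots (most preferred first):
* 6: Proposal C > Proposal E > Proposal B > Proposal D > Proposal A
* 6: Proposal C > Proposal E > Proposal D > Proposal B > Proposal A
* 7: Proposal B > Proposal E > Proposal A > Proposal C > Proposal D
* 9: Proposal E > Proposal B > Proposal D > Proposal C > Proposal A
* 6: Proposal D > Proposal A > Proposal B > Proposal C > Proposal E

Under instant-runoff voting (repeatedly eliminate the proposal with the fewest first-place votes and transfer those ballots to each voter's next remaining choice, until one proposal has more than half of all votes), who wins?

Round 1: Proposal A 0, Proposal B 7, Proposal C 12, Proposal D 6, Proposal E 9. Proposal A eliminated.
Round 2: Proposal B 7, Proposal C 12, Proposal D 6, Proposal E 9. Proposal D eliminated.
Round 3: Proposal B 13, Proposal C 12, Proposal E 9. Proposal E eliminated.
Round 4: Proposal B 22, Proposal C 12. Proposal B has a majority (≥18).

Proposal B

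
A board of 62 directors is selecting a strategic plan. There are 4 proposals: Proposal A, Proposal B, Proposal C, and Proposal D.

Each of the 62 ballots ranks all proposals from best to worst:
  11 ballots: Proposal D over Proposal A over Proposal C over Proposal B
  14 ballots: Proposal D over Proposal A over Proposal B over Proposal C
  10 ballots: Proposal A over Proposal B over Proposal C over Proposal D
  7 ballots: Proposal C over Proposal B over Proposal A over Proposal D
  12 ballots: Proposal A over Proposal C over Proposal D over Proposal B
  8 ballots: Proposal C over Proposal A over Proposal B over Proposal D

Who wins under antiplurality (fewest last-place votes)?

Proposal A

Last-place votes: Proposal A 0, Proposal B 23, Proposal C 14, Proposal D 25.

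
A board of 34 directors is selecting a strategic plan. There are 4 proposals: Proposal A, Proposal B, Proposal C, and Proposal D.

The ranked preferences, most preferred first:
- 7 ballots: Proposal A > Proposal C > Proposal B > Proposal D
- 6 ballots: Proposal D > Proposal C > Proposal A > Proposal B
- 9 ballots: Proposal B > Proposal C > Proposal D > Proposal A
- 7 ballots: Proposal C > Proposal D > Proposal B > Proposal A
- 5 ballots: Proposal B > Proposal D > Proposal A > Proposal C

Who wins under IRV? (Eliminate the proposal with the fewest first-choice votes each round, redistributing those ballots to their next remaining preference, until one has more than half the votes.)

Round 1: Proposal A 7, Proposal B 14, Proposal C 7, Proposal D 6. Proposal D eliminated.
Round 2: Proposal A 7, Proposal B 14, Proposal C 13. Proposal A eliminated.
Round 3: Proposal B 14, Proposal C 20. Proposal C has a majority (≥18).

Proposal C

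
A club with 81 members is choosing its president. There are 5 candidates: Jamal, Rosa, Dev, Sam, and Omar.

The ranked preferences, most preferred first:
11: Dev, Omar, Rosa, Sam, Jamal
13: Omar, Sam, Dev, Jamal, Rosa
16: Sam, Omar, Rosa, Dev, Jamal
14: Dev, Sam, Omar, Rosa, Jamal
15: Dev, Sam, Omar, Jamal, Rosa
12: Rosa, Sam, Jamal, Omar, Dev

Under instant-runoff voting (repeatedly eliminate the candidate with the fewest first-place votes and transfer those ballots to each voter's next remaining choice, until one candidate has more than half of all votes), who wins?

Sam

Round 1: Jamal 0, Rosa 12, Dev 40, Sam 16, Omar 13. Jamal eliminated.
Round 2: Rosa 12, Dev 40, Sam 16, Omar 13. Rosa eliminated.
Round 3: Dev 40, Sam 28, Omar 13. Omar eliminated.
Round 4: Dev 40, Sam 41. Sam has a majority (≥41).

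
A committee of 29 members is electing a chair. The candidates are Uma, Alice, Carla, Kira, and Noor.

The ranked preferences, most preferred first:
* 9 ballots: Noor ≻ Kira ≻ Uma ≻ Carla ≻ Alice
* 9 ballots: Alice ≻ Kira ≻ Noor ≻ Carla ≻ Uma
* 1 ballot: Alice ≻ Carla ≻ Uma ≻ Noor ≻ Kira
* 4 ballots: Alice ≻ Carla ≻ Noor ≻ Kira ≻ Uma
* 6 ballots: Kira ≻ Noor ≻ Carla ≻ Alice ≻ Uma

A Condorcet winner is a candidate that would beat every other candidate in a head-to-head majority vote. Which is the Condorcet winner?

Kira vs Uma: 28–1
Kira vs Alice: 15–14
Kira vs Carla: 24–5
Kira vs Noor: 15–14
Kira beats every other candidate.

Kira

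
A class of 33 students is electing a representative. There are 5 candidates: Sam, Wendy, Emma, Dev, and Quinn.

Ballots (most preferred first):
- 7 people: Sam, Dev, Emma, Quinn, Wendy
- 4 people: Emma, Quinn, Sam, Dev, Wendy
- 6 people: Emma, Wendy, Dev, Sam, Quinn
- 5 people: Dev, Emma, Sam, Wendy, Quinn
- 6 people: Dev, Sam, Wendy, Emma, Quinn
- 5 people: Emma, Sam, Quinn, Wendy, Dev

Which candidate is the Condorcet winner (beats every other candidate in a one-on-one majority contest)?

Dev vs Sam: 17–16
Dev vs Wendy: 22–11
Dev vs Emma: 18–15
Dev vs Quinn: 24–9
Dev beats every other candidate.

Dev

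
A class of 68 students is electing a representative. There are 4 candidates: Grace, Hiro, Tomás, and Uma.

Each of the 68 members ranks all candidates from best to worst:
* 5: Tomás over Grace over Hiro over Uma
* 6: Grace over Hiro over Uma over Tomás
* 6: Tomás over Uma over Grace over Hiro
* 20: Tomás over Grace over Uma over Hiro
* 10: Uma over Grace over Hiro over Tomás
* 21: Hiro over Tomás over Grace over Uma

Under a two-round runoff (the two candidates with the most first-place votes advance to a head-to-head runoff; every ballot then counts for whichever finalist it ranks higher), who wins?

Hiro

Round 1 first-place votes: Grace 6, Hiro 21, Tomás 31, Uma 10. Tomás and Hiro advance.
Runoff: Tomás is ranked above Hiro on 31 ballots, Hiro above Tomás on 37.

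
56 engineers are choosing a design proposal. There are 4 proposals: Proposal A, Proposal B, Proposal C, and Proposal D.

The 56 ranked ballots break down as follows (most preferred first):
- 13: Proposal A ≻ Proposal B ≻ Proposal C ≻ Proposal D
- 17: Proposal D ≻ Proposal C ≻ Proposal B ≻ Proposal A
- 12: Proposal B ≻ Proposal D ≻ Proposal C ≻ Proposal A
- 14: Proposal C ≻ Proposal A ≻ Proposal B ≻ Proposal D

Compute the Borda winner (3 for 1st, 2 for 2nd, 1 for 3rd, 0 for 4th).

Proposal A: 13×3 + 17×0 + 12×0 + 14×2 = 67
Proposal B: 13×2 + 17×1 + 12×3 + 14×1 = 93
Proposal C: 13×1 + 17×2 + 12×1 + 14×3 = 101
Proposal D: 13×0 + 17×3 + 12×2 + 14×0 = 75

Proposal C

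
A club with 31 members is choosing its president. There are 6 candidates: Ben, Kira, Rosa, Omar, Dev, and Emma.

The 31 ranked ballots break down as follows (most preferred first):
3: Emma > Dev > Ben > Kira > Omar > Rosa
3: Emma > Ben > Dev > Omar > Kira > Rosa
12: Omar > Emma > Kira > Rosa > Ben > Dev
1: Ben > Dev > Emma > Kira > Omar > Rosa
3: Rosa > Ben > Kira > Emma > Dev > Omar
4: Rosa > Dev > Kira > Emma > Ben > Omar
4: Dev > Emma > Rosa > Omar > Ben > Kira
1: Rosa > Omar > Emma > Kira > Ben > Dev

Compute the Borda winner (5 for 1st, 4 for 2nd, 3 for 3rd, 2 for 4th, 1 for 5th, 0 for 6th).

Ben: 3×3 + 3×4 + 12×1 + 1×5 + 3×4 + 4×1 + 4×1 + 1×1 = 59
Kira: 3×2 + 3×1 + 12×3 + 1×2 + 3×3 + 4×3 + 4×0 + 1×2 = 70
Rosa: 3×0 + 3×0 + 12×2 + 1×0 + 3×5 + 4×5 + 4×3 + 1×5 = 76
Omar: 3×1 + 3×2 + 12×5 + 1×1 + 3×0 + 4×0 + 4×2 + 1×4 = 82
Dev: 3×4 + 3×3 + 12×0 + 1×4 + 3×1 + 4×4 + 4×5 + 1×0 = 64
Emma: 3×5 + 3×5 + 12×4 + 1×3 + 3×2 + 4×2 + 4×4 + 1×3 = 114

Emma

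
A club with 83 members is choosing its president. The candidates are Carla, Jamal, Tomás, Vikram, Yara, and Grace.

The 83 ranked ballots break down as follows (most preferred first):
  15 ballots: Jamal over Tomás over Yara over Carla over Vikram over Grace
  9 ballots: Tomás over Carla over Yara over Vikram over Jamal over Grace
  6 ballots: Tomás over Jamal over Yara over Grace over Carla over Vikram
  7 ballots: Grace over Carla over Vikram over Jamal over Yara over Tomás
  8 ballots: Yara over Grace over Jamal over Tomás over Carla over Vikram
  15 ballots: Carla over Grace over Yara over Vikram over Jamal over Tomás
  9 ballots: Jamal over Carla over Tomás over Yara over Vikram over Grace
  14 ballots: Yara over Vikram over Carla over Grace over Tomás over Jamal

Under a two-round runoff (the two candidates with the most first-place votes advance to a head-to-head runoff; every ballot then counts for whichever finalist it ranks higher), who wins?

Yara

Round 1 first-place votes: Carla 15, Jamal 24, Tomás 15, Vikram 0, Yara 22, Grace 7. Jamal and Yara advance.
Runoff: Jamal is ranked above Yara on 37 ballots, Yara above Jamal on 46.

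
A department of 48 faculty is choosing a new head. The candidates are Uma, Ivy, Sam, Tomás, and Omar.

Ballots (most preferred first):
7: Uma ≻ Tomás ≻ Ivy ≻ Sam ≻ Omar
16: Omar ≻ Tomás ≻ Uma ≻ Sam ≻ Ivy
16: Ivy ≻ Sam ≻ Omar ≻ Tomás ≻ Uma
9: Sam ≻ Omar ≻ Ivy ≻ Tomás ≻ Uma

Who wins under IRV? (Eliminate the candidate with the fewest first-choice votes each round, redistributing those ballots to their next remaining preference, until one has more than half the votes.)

Round 1: Uma 7, Ivy 16, Sam 9, Tomás 0, Omar 16. Tomás eliminated.
Round 2: Uma 7, Ivy 16, Sam 9, Omar 16. Uma eliminated.
Round 3: Ivy 23, Sam 9, Omar 16. Sam eliminated.
Round 4: Ivy 23, Omar 25. Omar has a majority (≥25).

Omar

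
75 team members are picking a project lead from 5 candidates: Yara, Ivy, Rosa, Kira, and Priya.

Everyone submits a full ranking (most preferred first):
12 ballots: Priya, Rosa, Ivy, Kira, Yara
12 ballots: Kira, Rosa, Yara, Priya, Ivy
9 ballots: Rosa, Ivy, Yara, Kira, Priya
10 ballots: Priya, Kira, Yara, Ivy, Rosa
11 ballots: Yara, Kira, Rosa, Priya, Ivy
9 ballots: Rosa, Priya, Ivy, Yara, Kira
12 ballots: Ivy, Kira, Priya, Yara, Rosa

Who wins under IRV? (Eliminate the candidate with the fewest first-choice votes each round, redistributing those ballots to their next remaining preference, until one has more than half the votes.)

Kira

Round 1: Yara 11, Ivy 12, Rosa 18, Kira 12, Priya 22. Yara eliminated.
Round 2: Ivy 12, Rosa 18, Kira 23, Priya 22. Ivy eliminated.
Round 3: Rosa 18, Kira 35, Priya 22. Rosa eliminated.
Round 4: Kira 44, Priya 31. Kira has a majority (≥38).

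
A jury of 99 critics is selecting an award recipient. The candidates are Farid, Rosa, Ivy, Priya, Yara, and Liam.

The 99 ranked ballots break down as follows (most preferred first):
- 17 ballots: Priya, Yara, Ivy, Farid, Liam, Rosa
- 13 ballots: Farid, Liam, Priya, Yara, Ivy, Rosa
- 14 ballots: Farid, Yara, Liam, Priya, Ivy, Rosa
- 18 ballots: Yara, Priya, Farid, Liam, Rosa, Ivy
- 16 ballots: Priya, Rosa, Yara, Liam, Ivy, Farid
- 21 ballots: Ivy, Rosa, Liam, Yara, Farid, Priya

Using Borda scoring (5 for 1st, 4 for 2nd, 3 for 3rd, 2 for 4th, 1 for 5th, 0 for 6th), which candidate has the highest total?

Farid: 17×2 + 13×5 + 14×5 + 18×3 + 16×0 + 21×1 = 244
Rosa: 17×0 + 13×0 + 14×0 + 18×1 + 16×4 + 21×4 = 166
Ivy: 17×3 + 13×1 + 14×1 + 18×0 + 16×1 + 21×5 = 199
Priya: 17×5 + 13×3 + 14×2 + 18×4 + 16×5 + 21×0 = 304
Yara: 17×4 + 13×2 + 14×4 + 18×5 + 16×3 + 21×2 = 330
Liam: 17×1 + 13×4 + 14×3 + 18×2 + 16×2 + 21×3 = 242

Yara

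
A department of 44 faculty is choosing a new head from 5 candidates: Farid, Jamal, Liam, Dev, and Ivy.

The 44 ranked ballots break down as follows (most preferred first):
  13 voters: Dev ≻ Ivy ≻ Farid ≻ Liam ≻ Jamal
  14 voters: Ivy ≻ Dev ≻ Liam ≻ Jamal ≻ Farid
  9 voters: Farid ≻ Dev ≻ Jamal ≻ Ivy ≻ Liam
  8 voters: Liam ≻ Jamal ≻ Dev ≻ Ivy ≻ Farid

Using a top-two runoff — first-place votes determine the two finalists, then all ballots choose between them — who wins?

Dev

Round 1 first-place votes: Farid 9, Jamal 0, Liam 8, Dev 13, Ivy 14. Ivy and Dev advance.
Runoff: Ivy is ranked above Dev on 14 ballots, Dev above Ivy on 30.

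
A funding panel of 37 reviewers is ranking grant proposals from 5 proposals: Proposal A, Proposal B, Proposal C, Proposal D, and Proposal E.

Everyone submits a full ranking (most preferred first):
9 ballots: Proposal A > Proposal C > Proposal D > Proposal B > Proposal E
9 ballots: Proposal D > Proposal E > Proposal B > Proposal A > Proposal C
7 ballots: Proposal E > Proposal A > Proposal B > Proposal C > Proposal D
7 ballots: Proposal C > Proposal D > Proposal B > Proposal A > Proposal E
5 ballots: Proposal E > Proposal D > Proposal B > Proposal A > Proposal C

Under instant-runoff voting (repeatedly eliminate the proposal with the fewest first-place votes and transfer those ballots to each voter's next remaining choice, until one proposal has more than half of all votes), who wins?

Proposal D

Round 1: Proposal A 9, Proposal B 0, Proposal C 7, Proposal D 9, Proposal E 12. Proposal B eliminated.
Round 2: Proposal A 9, Proposal C 7, Proposal D 9, Proposal E 12. Proposal C eliminated.
Round 3: Proposal A 9, Proposal D 16, Proposal E 12. Proposal A eliminated.
Round 4: Proposal D 25, Proposal E 12. Proposal D has a majority (≥19).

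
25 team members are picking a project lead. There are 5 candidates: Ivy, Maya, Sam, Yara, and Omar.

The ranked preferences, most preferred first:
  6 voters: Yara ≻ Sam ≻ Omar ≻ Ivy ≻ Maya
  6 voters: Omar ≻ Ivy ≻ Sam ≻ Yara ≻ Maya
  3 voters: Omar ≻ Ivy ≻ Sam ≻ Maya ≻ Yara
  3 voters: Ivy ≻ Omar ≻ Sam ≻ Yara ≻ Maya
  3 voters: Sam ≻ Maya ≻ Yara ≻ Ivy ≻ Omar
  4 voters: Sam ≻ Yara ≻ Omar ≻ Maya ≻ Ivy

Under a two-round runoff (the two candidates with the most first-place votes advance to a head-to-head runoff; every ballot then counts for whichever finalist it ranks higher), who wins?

Sam

Round 1 first-place votes: Ivy 3, Maya 0, Sam 7, Yara 6, Omar 9. Omar and Sam advance.
Runoff: Omar is ranked above Sam on 12 ballots, Sam above Omar on 13.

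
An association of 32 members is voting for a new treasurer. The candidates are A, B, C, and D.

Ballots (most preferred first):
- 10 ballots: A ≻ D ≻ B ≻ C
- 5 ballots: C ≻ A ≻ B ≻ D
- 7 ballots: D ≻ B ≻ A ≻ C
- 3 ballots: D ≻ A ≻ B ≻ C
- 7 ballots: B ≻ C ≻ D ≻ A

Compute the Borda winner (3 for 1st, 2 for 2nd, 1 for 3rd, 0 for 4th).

A: 10×3 + 5×2 + 7×1 + 3×2 + 7×0 = 53
B: 10×1 + 5×1 + 7×2 + 3×1 + 7×3 = 53
C: 10×0 + 5×3 + 7×0 + 3×0 + 7×2 = 29
D: 10×2 + 5×0 + 7×3 + 3×3 + 7×1 = 57

D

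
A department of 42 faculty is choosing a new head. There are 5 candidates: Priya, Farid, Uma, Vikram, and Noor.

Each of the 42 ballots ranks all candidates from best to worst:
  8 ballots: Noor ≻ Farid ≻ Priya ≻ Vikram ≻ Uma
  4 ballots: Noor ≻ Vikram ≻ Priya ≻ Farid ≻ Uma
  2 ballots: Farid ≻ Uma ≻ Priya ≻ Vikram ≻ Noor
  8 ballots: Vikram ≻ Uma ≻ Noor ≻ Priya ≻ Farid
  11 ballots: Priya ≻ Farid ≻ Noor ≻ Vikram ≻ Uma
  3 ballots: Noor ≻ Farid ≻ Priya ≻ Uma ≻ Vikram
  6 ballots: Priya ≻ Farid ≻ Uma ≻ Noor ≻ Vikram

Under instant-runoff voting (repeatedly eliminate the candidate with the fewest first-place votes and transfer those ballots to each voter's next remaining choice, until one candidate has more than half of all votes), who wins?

Round 1: Priya 17, Farid 2, Uma 0, Vikram 8, Noor 15. Uma eliminated.
Round 2: Priya 17, Farid 2, Vikram 8, Noor 15. Farid eliminated.
Round 3: Priya 19, Vikram 8, Noor 15. Vikram eliminated.
Round 4: Priya 19, Noor 23. Noor has a majority (≥22).

Noor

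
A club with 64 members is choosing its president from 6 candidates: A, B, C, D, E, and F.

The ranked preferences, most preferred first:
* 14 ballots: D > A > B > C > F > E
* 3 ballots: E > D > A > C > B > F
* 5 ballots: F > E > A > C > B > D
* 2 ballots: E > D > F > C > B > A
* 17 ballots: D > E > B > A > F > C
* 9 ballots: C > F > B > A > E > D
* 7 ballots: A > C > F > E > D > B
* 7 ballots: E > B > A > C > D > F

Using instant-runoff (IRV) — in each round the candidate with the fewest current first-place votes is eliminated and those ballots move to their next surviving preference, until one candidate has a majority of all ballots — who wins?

Round 1: A 7, B 0, C 9, D 31, E 12, F 5. B eliminated.
Round 2: A 7, C 9, D 31, E 12, F 5. F eliminated.
Round 3: A 7, C 9, D 31, E 17. A eliminated.
Round 4: C 16, D 31, E 17. C eliminated.
Round 5: D 31, E 33. E has a majority (≥33).

E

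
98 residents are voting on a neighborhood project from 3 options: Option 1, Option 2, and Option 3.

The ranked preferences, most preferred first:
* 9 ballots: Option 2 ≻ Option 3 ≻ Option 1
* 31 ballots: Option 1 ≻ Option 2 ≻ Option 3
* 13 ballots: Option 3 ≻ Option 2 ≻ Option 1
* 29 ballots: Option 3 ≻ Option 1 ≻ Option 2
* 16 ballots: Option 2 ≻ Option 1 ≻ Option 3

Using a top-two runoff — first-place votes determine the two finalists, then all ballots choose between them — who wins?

Option 3

Round 1 first-place votes: Option 1 31, Option 2 25, Option 3 42. Option 3 and Option 1 advance.
Runoff: Option 3 is ranked above Option 1 on 51 ballots, Option 1 above Option 3 on 47.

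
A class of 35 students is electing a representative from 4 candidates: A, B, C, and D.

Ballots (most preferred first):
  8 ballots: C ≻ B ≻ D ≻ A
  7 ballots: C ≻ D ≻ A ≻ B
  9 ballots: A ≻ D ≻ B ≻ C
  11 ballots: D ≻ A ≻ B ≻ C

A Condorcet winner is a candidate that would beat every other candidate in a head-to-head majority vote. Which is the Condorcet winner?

D

D vs A: 26–9
D vs B: 27–8
D vs C: 20–15
D beats every other candidate.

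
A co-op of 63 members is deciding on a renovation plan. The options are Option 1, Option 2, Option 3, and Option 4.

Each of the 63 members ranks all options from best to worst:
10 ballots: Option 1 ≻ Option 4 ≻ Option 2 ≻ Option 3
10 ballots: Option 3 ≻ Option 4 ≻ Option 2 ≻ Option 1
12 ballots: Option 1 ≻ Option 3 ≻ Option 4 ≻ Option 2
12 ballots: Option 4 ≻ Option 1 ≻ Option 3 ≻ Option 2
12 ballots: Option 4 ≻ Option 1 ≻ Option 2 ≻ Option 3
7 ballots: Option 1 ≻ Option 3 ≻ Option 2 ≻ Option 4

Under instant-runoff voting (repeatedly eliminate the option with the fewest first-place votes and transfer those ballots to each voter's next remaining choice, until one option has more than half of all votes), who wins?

Option 4

Round 1: Option 1 29, Option 2 0, Option 3 10, Option 4 24. Option 2 eliminated.
Round 2: Option 1 29, Option 3 10, Option 4 24. Option 3 eliminated.
Round 3: Option 1 29, Option 4 34. Option 4 has a majority (≥32).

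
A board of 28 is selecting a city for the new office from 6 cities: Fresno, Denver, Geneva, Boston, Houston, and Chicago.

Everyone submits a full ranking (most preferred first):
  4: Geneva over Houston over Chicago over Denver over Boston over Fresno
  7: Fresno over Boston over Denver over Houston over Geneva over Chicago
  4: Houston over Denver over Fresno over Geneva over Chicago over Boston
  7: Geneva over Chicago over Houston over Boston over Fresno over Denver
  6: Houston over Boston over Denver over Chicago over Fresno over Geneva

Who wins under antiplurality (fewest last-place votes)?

Houston

Last-place votes: Fresno 4, Denver 7, Geneva 6, Boston 4, Houston 0, Chicago 7.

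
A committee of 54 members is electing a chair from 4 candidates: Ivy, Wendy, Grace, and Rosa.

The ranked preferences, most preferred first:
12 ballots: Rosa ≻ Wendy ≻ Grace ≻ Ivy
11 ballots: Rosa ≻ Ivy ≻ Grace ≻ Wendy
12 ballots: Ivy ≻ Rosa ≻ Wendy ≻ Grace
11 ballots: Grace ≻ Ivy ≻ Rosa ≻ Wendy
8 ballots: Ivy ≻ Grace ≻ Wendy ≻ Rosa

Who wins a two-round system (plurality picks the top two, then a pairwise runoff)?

Round 1 first-place votes: Ivy 20, Wendy 0, Grace 11, Rosa 23. Rosa and Ivy advance.
Runoff: Rosa is ranked above Ivy on 23 ballots, Ivy above Rosa on 31.

Ivy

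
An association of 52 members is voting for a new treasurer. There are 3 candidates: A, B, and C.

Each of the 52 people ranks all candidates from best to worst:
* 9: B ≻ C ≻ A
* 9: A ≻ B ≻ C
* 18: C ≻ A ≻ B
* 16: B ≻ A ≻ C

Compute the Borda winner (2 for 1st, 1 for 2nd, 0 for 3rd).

A: 9×0 + 9×2 + 18×1 + 16×1 = 52
B: 9×2 + 9×1 + 18×0 + 16×2 = 59
C: 9×1 + 9×0 + 18×2 + 16×0 = 45

B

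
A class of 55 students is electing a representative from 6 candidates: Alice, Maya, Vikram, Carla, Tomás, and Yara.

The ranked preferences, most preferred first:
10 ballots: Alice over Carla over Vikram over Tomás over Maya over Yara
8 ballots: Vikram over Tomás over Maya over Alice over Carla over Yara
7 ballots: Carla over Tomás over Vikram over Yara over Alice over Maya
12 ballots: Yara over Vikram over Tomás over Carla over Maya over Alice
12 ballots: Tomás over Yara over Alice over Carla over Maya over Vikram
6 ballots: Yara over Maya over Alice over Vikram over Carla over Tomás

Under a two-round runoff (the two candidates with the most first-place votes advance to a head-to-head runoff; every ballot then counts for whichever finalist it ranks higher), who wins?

Round 1 first-place votes: Alice 10, Maya 0, Vikram 8, Carla 7, Tomás 12, Yara 18. Yara and Tomás advance.
Runoff: Yara is ranked above Tomás on 18 ballots, Tomás above Yara on 37.

Tomás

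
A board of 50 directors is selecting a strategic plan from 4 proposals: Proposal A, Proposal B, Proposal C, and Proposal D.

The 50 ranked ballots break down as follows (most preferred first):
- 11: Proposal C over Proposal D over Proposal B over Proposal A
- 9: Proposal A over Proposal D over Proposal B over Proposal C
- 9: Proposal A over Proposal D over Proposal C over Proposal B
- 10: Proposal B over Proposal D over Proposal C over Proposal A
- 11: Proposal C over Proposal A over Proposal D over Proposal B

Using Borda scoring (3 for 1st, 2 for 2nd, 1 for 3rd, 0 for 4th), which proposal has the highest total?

Proposal D

Proposal A: 11×0 + 9×3 + 9×3 + 10×0 + 11×2 = 76
Proposal B: 11×1 + 9×1 + 9×0 + 10×3 + 11×0 = 50
Proposal C: 11×3 + 9×0 + 9×1 + 10×1 + 11×3 = 85
Proposal D: 11×2 + 9×2 + 9×2 + 10×2 + 11×1 = 89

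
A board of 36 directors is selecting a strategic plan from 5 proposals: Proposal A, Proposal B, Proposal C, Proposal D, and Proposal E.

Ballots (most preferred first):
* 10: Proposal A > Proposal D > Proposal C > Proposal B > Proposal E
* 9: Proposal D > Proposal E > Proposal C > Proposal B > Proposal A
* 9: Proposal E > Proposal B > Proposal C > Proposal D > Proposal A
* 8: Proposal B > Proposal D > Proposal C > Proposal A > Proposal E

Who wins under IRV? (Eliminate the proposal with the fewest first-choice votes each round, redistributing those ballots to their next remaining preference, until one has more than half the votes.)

Round 1: Proposal A 10, Proposal B 8, Proposal C 0, Proposal D 9, Proposal E 9. Proposal C eliminated.
Round 2: Proposal A 10, Proposal B 8, Proposal D 9, Proposal E 9. Proposal B eliminated.
Round 3: Proposal A 10, Proposal D 17, Proposal E 9. Proposal E eliminated.
Round 4: Proposal A 10, Proposal D 26. Proposal D has a majority (≥19).

Proposal D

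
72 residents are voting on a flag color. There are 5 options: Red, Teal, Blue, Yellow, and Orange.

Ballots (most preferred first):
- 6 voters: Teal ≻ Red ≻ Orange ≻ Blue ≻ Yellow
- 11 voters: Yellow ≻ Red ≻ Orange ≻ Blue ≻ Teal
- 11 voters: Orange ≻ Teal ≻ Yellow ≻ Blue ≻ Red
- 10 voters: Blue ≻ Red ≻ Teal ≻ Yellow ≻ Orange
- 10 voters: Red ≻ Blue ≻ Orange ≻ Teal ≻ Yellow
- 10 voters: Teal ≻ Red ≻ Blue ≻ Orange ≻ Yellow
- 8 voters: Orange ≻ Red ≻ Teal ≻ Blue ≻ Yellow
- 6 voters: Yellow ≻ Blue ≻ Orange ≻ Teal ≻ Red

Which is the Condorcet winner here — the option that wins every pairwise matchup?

Red vs Teal: 39–33
Red vs Blue: 45–27
Red vs Yellow: 44–28
Red vs Orange: 47–25
Red beats every other option.

Red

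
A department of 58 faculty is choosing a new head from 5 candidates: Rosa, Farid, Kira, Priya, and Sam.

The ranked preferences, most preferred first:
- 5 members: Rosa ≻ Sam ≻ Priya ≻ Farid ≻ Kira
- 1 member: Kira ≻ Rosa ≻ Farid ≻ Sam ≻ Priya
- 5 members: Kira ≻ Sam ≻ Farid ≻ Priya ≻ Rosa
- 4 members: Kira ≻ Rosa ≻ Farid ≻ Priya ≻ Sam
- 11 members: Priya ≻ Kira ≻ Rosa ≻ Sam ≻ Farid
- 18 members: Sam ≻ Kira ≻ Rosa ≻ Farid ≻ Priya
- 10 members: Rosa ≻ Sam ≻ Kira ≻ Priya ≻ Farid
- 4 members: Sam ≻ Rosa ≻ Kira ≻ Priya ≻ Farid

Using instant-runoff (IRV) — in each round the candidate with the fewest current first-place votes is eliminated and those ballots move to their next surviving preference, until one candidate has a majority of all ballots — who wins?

Round 1: Rosa 15, Farid 0, Kira 10, Priya 11, Sam 22. Farid eliminated.
Round 2: Rosa 15, Kira 10, Priya 11, Sam 22. Kira eliminated.
Round 3: Rosa 20, Priya 11, Sam 27. Priya eliminated.
Round 4: Rosa 31, Sam 27. Rosa has a majority (≥30).

Rosa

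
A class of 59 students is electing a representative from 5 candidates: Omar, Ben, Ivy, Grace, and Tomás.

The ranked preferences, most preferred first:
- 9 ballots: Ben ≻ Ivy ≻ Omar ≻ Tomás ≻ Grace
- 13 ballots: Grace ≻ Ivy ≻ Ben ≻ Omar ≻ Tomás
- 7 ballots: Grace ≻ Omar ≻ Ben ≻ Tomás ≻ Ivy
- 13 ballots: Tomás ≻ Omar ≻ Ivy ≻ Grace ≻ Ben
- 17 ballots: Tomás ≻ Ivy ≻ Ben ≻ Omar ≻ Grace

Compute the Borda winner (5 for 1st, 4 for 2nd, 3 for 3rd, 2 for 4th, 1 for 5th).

Omar: 9×3 + 13×2 + 7×4 + 13×4 + 17×2 = 167
Ben: 9×5 + 13×3 + 7×3 + 13×1 + 17×3 = 169
Ivy: 9×4 + 13×4 + 7×1 + 13×3 + 17×4 = 202
Grace: 9×1 + 13×5 + 7×5 + 13×2 + 17×1 = 152
Tomás: 9×2 + 13×1 + 7×2 + 13×5 + 17×5 = 195

Ivy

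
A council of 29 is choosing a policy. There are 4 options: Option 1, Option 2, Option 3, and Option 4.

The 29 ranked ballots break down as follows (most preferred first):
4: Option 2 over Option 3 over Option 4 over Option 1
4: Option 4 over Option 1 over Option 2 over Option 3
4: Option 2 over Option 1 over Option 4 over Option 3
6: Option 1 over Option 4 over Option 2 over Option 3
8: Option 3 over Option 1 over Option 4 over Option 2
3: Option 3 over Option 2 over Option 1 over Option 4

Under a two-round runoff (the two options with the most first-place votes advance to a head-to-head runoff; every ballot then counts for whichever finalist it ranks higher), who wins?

Round 1 first-place votes: Option 1 6, Option 2 8, Option 3 11, Option 4 4. Option 3 and Option 2 advance.
Runoff: Option 3 is ranked above Option 2 on 11 ballots, Option 2 above Option 3 on 18.

Option 2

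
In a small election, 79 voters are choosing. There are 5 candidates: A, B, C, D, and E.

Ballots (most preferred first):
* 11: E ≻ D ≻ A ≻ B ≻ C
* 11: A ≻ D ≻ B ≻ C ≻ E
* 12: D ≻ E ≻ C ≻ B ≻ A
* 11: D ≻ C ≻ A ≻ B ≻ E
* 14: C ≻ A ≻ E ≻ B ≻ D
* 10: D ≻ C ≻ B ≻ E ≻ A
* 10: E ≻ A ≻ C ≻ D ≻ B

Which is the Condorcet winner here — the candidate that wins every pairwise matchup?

D

D vs A: 44–35
D vs B: 65–14
D vs C: 55–24
D vs E: 44–35
D beats every other candidate.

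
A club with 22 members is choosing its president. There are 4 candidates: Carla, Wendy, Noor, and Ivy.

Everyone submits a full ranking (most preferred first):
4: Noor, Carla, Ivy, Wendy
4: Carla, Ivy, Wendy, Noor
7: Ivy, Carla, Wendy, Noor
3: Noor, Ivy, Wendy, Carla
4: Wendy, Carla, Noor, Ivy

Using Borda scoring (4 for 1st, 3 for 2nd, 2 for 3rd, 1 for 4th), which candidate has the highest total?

Carla

Carla: 4×3 + 4×4 + 7×3 + 3×1 + 4×3 = 64
Wendy: 4×1 + 4×2 + 7×2 + 3×2 + 4×4 = 48
Noor: 4×4 + 4×1 + 7×1 + 3×4 + 4×2 = 47
Ivy: 4×2 + 4×3 + 7×4 + 3×3 + 4×1 = 61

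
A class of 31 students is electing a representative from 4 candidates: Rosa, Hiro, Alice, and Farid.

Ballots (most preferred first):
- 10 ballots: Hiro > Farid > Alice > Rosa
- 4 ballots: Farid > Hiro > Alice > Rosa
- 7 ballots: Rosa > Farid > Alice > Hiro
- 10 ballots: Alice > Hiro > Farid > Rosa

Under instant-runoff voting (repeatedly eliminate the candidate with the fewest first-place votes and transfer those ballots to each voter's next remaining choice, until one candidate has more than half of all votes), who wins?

Alice

Round 1: Rosa 7, Hiro 10, Alice 10, Farid 4. Farid eliminated.
Round 2: Rosa 7, Hiro 14, Alice 10. Rosa eliminated.
Round 3: Hiro 14, Alice 17. Alice has a majority (≥16).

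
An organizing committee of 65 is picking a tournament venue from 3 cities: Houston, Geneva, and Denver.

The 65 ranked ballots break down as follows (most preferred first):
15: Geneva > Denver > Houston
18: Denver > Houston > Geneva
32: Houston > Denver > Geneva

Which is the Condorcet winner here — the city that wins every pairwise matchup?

Denver

Denver vs Houston: 33–32
Denver vs Geneva: 50–15
Denver beats every other city.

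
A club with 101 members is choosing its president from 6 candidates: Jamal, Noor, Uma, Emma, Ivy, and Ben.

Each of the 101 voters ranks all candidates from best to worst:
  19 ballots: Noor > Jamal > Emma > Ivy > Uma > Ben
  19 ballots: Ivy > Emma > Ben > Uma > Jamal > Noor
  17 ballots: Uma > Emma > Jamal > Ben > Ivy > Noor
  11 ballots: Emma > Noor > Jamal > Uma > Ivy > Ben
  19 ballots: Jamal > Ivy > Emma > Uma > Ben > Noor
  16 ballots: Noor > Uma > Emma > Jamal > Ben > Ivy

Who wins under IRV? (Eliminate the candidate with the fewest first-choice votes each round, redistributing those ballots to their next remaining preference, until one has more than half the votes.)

Round 1: Jamal 19, Noor 35, Uma 17, Emma 11, Ivy 19, Ben 0. Ben eliminated.
Round 2: Jamal 19, Noor 35, Uma 17, Emma 11, Ivy 19. Emma eliminated.
Round 3: Jamal 19, Noor 46, Uma 17, Ivy 19. Uma eliminated.
Round 4: Jamal 36, Noor 46, Ivy 19. Ivy eliminated.
Round 5: Jamal 55, Noor 46. Jamal has a majority (≥51).

Jamal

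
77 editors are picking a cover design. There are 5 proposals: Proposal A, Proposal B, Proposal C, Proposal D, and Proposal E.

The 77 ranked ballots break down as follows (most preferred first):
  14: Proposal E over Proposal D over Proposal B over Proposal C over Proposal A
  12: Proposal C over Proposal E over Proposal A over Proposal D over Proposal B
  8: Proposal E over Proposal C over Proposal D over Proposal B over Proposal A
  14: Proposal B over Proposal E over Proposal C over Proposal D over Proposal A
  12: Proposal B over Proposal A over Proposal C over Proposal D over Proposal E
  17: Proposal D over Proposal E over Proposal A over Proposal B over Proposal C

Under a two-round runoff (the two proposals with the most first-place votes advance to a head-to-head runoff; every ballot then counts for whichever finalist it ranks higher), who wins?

Round 1 first-place votes: Proposal A 0, Proposal B 26, Proposal C 12, Proposal D 17, Proposal E 22. Proposal B and Proposal E advance.
Runoff: Proposal B is ranked above Proposal E on 26 ballots, Proposal E above Proposal B on 51.

Proposal E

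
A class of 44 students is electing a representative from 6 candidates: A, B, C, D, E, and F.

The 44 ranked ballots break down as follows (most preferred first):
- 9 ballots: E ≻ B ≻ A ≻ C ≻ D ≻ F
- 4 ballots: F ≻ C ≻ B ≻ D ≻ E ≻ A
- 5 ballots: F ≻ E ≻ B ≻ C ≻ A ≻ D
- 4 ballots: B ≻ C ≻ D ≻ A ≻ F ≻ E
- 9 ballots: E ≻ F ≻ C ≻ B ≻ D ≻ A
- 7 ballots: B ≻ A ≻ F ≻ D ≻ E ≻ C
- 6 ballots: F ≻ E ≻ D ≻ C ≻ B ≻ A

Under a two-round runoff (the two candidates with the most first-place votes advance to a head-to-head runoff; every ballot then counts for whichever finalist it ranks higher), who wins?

Round 1 first-place votes: A 0, B 11, C 0, D 0, E 18, F 15. E and F advance.
Runoff: E is ranked above F on 18 ballots, F above E on 26.

F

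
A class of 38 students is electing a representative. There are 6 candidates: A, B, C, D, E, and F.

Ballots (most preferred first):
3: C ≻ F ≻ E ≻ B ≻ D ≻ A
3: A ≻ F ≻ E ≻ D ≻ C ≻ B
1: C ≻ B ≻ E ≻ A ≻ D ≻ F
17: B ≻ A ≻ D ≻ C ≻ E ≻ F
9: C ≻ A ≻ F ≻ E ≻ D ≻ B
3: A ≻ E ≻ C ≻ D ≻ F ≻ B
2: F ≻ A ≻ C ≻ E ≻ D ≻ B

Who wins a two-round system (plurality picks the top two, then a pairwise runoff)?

Round 1 first-place votes: A 6, B 17, C 13, D 0, E 0, F 2. B and C advance.
Runoff: B is ranked above C on 17 ballots, C above B on 21.

C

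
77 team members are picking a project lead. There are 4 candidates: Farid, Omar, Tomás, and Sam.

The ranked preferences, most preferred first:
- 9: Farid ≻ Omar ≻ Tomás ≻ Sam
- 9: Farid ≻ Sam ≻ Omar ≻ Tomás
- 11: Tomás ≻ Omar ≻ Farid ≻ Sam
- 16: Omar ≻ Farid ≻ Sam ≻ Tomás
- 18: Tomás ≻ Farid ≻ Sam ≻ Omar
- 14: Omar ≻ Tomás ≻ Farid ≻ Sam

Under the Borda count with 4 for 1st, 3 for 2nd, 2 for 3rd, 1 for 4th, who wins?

Farid

Farid: 9×4 + 9×4 + 11×2 + 16×3 + 18×3 + 14×2 = 224
Omar: 9×3 + 9×2 + 11×3 + 16×4 + 18×1 + 14×4 = 216
Tomás: 9×2 + 9×1 + 11×4 + 16×1 + 18×4 + 14×3 = 201
Sam: 9×1 + 9×3 + 11×1 + 16×2 + 18×2 + 14×1 = 129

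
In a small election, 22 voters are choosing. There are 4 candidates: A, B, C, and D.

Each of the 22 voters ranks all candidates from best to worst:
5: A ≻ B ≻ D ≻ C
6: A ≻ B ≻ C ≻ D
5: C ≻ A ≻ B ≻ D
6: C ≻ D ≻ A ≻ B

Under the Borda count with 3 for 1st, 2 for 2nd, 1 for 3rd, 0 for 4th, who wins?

A: 5×3 + 6×3 + 5×2 + 6×1 = 49
B: 5×2 + 6×2 + 5×1 + 6×0 = 27
C: 5×0 + 6×1 + 5×3 + 6×3 = 39
D: 5×1 + 6×0 + 5×0 + 6×2 = 17

A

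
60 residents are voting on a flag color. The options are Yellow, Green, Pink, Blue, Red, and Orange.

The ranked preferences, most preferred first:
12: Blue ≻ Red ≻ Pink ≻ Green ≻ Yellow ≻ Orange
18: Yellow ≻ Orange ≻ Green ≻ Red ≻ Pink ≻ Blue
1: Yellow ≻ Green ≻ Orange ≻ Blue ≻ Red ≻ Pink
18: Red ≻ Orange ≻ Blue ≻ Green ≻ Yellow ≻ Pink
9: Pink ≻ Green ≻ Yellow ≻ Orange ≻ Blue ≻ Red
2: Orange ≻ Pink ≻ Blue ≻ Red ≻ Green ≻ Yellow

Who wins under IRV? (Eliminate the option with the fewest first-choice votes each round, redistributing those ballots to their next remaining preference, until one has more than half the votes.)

Red

Round 1: Yellow 19, Green 0, Pink 9, Blue 12, Red 18, Orange 2. Green eliminated.
Round 2: Yellow 19, Pink 9, Blue 12, Red 18, Orange 2. Orange eliminated.
Round 3: Yellow 19, Pink 11, Blue 12, Red 18. Pink eliminated.
Round 4: Yellow 28, Blue 14, Red 18. Blue eliminated.
Round 5: Yellow 28, Red 32. Red has a majority (≥31).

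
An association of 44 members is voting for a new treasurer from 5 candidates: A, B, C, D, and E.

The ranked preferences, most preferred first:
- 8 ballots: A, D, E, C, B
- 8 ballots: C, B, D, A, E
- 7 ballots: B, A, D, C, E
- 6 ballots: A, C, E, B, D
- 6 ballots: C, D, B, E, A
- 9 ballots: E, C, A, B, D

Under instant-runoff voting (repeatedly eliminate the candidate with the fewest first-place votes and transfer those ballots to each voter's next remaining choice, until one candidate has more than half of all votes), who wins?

C

Round 1: A 14, B 7, C 14, D 0, E 9. D eliminated.
Round 2: A 14, B 7, C 14, E 9. B eliminated.
Round 3: A 21, C 14, E 9. E eliminated.
Round 4: A 21, C 23. C has a majority (≥23).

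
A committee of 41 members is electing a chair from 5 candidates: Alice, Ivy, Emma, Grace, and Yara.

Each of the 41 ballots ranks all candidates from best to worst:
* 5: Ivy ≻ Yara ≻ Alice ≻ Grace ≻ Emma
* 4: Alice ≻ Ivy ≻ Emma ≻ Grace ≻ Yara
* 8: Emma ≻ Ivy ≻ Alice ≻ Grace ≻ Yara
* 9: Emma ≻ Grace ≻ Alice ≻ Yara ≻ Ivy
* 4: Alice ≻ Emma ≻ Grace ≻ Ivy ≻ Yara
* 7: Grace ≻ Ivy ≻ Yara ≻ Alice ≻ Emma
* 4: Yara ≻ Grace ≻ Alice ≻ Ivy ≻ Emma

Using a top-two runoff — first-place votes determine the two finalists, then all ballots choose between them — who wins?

Round 1 first-place votes: Alice 8, Ivy 5, Emma 17, Grace 7, Yara 4. Emma and Alice advance.
Runoff: Emma is ranked above Alice on 17 ballots, Alice above Emma on 24.

Alice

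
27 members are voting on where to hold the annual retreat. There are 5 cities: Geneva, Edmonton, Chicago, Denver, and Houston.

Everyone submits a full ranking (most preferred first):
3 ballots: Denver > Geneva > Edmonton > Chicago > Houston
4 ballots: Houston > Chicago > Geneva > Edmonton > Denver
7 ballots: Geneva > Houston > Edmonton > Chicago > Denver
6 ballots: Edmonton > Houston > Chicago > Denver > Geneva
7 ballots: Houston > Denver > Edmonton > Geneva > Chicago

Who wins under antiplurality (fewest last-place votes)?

Edmonton

Last-place votes: Geneva 6, Edmonton 0, Chicago 7, Denver 11, Houston 3.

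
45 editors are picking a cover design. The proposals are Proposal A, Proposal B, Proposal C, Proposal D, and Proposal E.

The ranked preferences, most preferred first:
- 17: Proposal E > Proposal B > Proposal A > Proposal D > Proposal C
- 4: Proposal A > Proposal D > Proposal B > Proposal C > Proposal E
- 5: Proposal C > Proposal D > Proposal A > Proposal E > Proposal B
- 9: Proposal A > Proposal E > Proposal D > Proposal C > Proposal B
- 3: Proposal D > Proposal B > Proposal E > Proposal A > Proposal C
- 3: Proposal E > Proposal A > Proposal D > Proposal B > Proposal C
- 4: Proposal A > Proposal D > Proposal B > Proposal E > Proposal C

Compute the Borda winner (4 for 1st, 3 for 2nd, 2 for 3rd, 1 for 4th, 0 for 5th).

Proposal A

Proposal A: 17×2 + 4×4 + 5×2 + 9×4 + 3×1 + 3×3 + 4×4 = 124
Proposal B: 17×3 + 4×2 + 5×0 + 9×0 + 3×3 + 3×1 + 4×2 = 79
Proposal C: 17×0 + 4×1 + 5×4 + 9×1 + 3×0 + 3×0 + 4×0 = 33
Proposal D: 17×1 + 4×3 + 5×3 + 9×2 + 3×4 + 3×2 + 4×3 = 92
Proposal E: 17×4 + 4×0 + 5×1 + 9×3 + 3×2 + 3×4 + 4×1 = 122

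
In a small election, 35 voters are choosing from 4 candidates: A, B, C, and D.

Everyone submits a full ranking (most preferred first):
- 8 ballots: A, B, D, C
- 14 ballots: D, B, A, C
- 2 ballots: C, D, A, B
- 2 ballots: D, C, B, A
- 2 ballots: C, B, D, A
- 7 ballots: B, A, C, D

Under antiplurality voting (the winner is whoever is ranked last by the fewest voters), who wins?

Last-place votes: A 4, B 2, C 22, D 7.

B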